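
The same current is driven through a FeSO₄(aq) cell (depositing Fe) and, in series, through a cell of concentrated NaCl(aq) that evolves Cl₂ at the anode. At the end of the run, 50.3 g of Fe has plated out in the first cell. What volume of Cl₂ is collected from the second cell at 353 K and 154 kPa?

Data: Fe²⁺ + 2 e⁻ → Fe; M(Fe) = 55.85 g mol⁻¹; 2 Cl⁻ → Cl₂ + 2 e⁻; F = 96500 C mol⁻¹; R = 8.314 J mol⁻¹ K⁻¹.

17.2 L

n(Fe) = 50.3 / 55.85 = 0.9006 mol, so n(e⁻) = 2 × 0.9006 = 1.801 mol.
The cells are in series, so the same 1.801 mol of electrons passes through the second cell.
2 Cl⁻ → Cl₂ + 2 e⁻ — 2 mol e⁻ per mol Cl₂, so n(Cl₂) = 1.801/2 = 0.9006 mol.
V = nRT/P = (0.9006 × 8.314 × 353) / (154 × 10³) = 0.0172 m³ = 17.2 L.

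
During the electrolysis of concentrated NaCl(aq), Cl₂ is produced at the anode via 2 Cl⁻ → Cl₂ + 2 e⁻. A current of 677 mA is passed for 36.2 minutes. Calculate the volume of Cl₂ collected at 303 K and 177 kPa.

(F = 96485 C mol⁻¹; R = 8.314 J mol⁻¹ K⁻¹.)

0.108 L

Q = I·t = 0.6770 A × 2172.0 s = 1470 C.
n(e⁻) = Q/F = 1470 / 96485 = 0.01524 mol.
2 electrons are transferred per Cl₂ molecule, so n(Cl₂) = 0.01524 / 2 = 0.007620 mol.
V = nRT/P = (0.007620 × 8.314 × 303) / (177 × 10³ Pa) = 1.08 × 10⁻⁴ m³ = 0.108 L.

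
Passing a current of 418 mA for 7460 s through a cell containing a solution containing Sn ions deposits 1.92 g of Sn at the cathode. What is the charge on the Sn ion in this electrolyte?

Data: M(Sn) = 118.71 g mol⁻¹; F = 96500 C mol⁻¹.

+2

Q = I·t = 0.4180 A × 7460.0 s = 3118 C, so n(e⁻) = 3118/96500 = 0.03231 mol.
n(Sn) deposited = 1.92 / 118.71 = 0.01617 mol.
Electrons per atom = n(e⁻)/n(Sn) = 0.03231 / 0.01617 = 2.00 ≈ 2, so the ion is Sn²⁺.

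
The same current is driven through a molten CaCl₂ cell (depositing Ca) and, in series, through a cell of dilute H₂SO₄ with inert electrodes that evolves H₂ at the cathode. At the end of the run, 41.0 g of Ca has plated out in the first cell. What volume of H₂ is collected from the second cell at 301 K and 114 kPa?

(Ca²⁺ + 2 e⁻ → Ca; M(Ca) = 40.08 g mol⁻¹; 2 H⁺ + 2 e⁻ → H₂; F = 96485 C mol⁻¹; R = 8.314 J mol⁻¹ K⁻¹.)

n(Ca) = 41.0 / 40.08 = 1.023 mol, so n(e⁻) = 2 × 1.023 = 2.046 mol.
The cells are in series, so the same 2.046 mol of electrons passes through the second cell.
2 H⁺ + 2 e⁻ → H₂ — 2 mol e⁻ per mol H₂, so n(H₂) = 2.046/2 = 1.023 mol.
V = nRT/P = (1.023 × 8.314 × 301) / (114 × 10³) = 0.0225 m³ = 22.5 L.

22.5 L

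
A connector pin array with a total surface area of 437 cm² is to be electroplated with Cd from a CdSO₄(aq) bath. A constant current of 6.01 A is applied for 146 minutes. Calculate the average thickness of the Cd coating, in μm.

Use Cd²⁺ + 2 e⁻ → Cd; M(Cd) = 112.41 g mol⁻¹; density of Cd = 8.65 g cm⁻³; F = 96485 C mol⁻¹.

81.1 μm

Q = I·t = 6.010 × 8760.0 = 52650 C; n(e⁻) = 0.5457 mol.
n(Cd) = n(e⁻)/2 = 0.2728 mol, so m = 0.2728 × 112.41 = 30.67 g.
Volume = m/ρ = 30.67 / 8.65 = 3.546 cm³.
Thickness = V/A = 3.546 / 437 = 0.00811 cm = 81.1 μm.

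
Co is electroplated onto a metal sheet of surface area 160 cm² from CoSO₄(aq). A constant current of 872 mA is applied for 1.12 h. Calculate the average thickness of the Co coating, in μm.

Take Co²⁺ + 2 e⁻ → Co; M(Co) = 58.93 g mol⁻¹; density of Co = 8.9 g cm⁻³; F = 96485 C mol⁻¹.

Q = I·t = 0.8720 × 4032.0 = 3516 C; n(e⁻) = 0.03644 mol.
n(Co) = n(e⁻)/2 = 0.01822 mol, so m = 0.01822 × 58.93 = 1.074 g.
Volume = m/ρ = 1.074 / 8.9 = 0.1206 cm³.
Thickness = V/A = 0.1206 / 160 = 7.54 × 10⁻⁴ cm = 7.54 μm.

7.54 μm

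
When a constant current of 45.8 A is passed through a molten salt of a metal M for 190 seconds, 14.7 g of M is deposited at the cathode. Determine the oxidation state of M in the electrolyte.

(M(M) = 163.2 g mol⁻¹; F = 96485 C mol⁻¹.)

Q = I·t = 45.80 A × 190.00 s = 8702 C, so n(e⁻) = 8702/96485 = 0.09019 mol.
n(M) deposited = 14.7 / 163.2 = 0.09007 mol.
Electrons per atom = n(e⁻)/n(M) = 0.09019 / 0.09007 = 1.00 ≈ 1, so the ion is M⁺.

+1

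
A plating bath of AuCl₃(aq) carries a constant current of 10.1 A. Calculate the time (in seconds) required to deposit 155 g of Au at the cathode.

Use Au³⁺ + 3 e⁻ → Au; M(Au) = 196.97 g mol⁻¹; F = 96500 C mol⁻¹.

22600 s

n(Au) = m/M = 155 / 196.97 = 0.7869 mol.
Each Au atom requires 3 electrons, so n(e⁻) = 3 × 0.7869 = 2.361 mol.
Q = n(e⁻)·F = 2.361 × 96500 = 227800 C.
t = Q/I = 227800 / 10.10 A = 22560 s.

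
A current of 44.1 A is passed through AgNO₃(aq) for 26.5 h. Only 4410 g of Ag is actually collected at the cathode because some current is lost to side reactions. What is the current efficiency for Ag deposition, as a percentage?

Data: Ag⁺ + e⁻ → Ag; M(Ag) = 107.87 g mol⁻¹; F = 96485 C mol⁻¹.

93.8 %

Q = I·t = 44.10 × 95400 = 4207000 C; n(e⁻) = 4207000/96485 = 43.60 mol.
Theoretical n(Ag) = n(e⁻)/1 = 43.60 mol, i.e. m_theo = 43.60 × 107.87 = 4704 g.
Efficiency = m_actual / m_theo = 4410 / 4704 = 93.8 %.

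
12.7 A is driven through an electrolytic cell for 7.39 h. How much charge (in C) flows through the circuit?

Q = I·t = 12.70 A × 26604 s = 3.38 × 10⁵ C.

3.38 × 10⁵ C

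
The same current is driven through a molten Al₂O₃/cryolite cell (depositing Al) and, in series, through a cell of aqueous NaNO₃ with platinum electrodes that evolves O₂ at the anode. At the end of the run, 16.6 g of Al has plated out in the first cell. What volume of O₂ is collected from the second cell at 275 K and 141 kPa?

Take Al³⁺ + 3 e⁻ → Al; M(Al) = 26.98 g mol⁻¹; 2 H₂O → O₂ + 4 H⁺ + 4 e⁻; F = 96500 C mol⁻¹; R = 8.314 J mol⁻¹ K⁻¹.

n(Al) = 16.6 / 26.98 = 0.6153 mol, so n(e⁻) = 3 × 0.6153 = 1.846 mol.
The cells are in series, so the same 1.846 mol of electrons passes through the second cell.
2 H₂O → O₂ + 4 H⁺ + 4 e⁻ — 4 mol e⁻ per mol O₂, so n(O₂) = 1.846/4 = 0.4615 mol.
V = nRT/P = (0.4615 × 8.314 × 275) / (141 × 10³) = 0.00748 m³ = 7.48 L.

7.48 L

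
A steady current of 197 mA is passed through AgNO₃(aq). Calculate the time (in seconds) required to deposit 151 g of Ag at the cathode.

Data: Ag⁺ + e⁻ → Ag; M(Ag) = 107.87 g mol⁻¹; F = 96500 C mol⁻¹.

n(Ag) = m/M = 151 / 107.87 = 1.400 mol.
Each Ag atom requires 1 electron, so n(e⁻) = 1 × 1.400 = 1.400 mol.
Q = n(e⁻)·F = 1.400 × 96500 = 135100 C.
t = Q/I = 135100 / 0.1970 A = 685700 s.

6.86 × 10⁵ s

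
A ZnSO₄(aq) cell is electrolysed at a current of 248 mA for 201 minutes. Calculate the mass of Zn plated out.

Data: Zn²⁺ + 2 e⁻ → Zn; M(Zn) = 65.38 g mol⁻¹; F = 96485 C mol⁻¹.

Q = I·t = 0.2480 A × 12060 s = 2991 C.
n(e⁻) = Q/F = 2991 / 96485 = 0.03100 mol.
Zn²⁺ + 2 e⁻ → Zn, so n(Zn) = n(e⁻)/2 = 0.01550 mol.
m = n·M = 0.01550 × 65.38 = 1.01 g.

1.01 g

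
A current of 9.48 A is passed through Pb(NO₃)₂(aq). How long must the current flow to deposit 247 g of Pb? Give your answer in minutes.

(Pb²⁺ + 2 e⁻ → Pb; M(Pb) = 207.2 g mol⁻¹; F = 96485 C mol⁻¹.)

n(Pb) = m/M = 247 / 207.2 = 1.192 mol.
Each Pb atom requires 2 electrons, so n(e⁻) = 2 × 1.192 = 2.384 mol.
Q = n(e⁻)·F = 2.384 × 96485 = 230000 C.
t = Q/I = 230000 / 9.480 A = 24270 s = 404 min.

404 min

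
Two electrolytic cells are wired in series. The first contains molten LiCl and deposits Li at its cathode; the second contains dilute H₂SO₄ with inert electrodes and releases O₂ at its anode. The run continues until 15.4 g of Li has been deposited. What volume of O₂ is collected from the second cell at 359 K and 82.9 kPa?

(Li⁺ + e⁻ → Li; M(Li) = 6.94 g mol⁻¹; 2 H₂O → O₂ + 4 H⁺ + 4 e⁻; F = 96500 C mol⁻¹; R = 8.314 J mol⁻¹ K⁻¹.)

n(Li) = 15.4 / 6.94 = 2.219 mol, so n(e⁻) = 1 × 2.219 = 2.219 mol.
The cells are in series, so the same 2.219 mol of electrons passes through the second cell.
2 H₂O → O₂ + 4 H⁺ + 4 e⁻ — 4 mol e⁻ per mol O₂, so n(O₂) = 2.219/4 = 0.5548 mol.
V = nRT/P = (0.5548 × 8.314 × 359) / (82.9 × 10³) = 0.0200 m³ = 20.0 L.

20.0 L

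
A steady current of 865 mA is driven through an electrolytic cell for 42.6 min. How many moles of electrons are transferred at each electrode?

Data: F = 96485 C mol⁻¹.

Q = I·t = 0.8650 A × 2556.0 s = 2211 C.
n(e⁻) = Q/F = 2211 / 96485 = 0.0229 mol.

0.0229 mol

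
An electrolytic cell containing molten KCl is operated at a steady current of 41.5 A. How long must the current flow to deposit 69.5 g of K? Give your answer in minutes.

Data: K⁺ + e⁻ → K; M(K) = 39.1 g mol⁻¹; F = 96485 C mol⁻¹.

n(K) = m/M = 69.5 / 39.1 = 1.777 mol.
Each K atom requires 1 electron, so n(e⁻) = 1 × 1.777 = 1.777 mol.
Q = n(e⁻)·F = 1.777 × 96485 = 171500 C.
t = Q/I = 171500 / 41.50 A = 4133 s = 68.9 min.

68.9 min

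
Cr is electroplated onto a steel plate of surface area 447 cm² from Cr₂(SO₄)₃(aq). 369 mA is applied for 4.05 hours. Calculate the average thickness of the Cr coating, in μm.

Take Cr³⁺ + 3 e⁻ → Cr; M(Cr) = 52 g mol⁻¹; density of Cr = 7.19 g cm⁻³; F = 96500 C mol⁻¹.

Q = I·t = 0.3690 × 14580 = 5380 C; n(e⁻) = 0.05575 mol.
n(Cr) = n(e⁻)/3 = 0.01858 mol, so m = 0.01858 × 52 = 0.9664 g.
Volume = m/ρ = 0.9664 / 7.19 = 0.1344 cm³.
Thickness = V/A = 0.1344 / 447 = 3.01 × 10⁻⁴ cm = 3.01 μm.

3.01 μm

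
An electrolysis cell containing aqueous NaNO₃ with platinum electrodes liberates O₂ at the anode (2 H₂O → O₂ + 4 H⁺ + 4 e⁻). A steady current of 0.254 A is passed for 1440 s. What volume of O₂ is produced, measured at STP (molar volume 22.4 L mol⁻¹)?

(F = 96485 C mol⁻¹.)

Q = I·t = 0.2540 A × 1440.0 s = 365.8 C.
n(e⁻) = Q/F = 365.8 / 96485 = 0.003791 mol.
4 electrons are transferred per O₂ molecule, so n(O₂) = 0.003791 / 4 = 0.0009477 mol.
V = n × V_m = 0.0009477 × 22.4 = 0.0212 L.

0.0212 L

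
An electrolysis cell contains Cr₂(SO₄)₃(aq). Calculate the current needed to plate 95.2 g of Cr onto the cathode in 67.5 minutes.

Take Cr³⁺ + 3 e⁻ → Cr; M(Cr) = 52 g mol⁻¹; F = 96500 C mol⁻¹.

131 A

n(Cr) = 95.2 / 52 = 1.831 mol.
n(e⁻) = 3 × 1.831 = 5.492 mol.
Q = n(e⁻)·F = 5.492 × 96500 = 530000 C.
I = Q/t = 530000 / 4050.0 s = 131 A.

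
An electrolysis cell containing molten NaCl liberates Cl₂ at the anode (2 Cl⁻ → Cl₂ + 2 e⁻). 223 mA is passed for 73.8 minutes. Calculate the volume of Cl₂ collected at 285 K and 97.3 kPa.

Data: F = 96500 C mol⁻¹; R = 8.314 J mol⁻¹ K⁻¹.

0.125 L

Q = I·t = 0.2230 A × 4428.0 s = 987.4 C.
n(e⁻) = Q/F = 987.4 / 96500 = 0.01023 mol.
2 electrons are transferred per Cl₂ molecule, so n(Cl₂) = 0.01023 / 2 = 0.005116 mol.
V = nRT/P = (0.005116 × 8.314 × 285) / (97.3 × 10³ Pa) = 1.25 × 10⁻⁴ m³ = 0.125 L.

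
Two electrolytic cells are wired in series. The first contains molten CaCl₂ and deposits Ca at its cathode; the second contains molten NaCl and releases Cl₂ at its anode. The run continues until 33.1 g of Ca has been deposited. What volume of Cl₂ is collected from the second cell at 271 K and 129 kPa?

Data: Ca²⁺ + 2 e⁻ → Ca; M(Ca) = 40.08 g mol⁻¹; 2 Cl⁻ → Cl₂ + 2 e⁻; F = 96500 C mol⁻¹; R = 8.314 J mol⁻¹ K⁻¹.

n(Ca) = 33.1 / 40.08 = 0.8258 mol, so n(e⁻) = 2 × 0.8258 = 1.652 mol.
The cells are in series, so the same 1.652 mol of electrons passes through the second cell.
2 Cl⁻ → Cl₂ + 2 e⁻ — 2 mol e⁻ per mol Cl₂, so n(Cl₂) = 1.652/2 = 0.8258 mol.
V = nRT/P = (0.8258 × 8.314 × 271) / (129 × 10³) = 0.0144 m³ = 14.4 L.

14.4 L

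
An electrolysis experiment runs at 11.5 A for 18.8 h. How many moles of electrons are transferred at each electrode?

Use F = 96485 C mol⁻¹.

8.07 mol

Q = I·t = 11.50 A × 67680 s = 778300 C.
n(e⁻) = Q/F = 778300 / 96485 = 8.07 mol.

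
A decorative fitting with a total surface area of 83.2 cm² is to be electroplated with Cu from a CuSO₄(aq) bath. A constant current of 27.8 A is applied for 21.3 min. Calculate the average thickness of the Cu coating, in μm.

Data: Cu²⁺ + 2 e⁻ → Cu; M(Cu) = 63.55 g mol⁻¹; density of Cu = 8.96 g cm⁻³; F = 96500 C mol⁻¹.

157 μm

Q = I·t = 27.80 × 1278.0 = 35530 C; n(e⁻) = 0.3682 mol.
n(Cu) = n(e⁻)/2 = 0.1841 mol, so m = 0.1841 × 63.55 = 11.70 g.
Volume = m/ρ = 11.70 / 8.96 = 1.306 cm³.
Thickness = V/A = 1.306 / 83.2 = 0.0157 cm = 157 μm.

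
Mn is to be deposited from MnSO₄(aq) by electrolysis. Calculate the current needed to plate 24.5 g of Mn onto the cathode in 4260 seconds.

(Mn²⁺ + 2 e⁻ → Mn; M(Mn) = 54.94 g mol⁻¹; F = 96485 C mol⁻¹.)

20.2 A

n(Mn) = 24.5 / 54.94 = 0.4459 mol.
n(e⁻) = 2 × 0.4459 = 0.8919 mol.
Q = n(e⁻)·F = 0.8919 × 96485 = 86050 C.
I = Q/t = 86050 / 4260.0 s = 20.2 A.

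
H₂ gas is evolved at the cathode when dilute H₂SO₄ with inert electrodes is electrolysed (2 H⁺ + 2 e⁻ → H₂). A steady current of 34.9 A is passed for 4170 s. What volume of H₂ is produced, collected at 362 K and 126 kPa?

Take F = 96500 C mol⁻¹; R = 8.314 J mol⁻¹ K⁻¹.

Q = I·t = 34.90 A × 4170.0 s = 145500 C.
n(e⁻) = Q/F = 145500 / 96500 = 1.508 mol.
2 electrons are transferred per H₂ molecule, so n(H₂) = 1.508 / 2 = 0.7541 mol.
V = nRT/P = (0.7541 × 8.314 × 362) / (126 × 10³ Pa) = 0.0180 m³ = 18.0 L.

18.0 L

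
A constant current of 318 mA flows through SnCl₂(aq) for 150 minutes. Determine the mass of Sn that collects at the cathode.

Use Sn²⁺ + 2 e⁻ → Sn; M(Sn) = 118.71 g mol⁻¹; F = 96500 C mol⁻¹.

1.76 g

Q = I·t = 0.3180 A × 9000.0 s = 2862 C.
n(e⁻) = Q/F = 2862 / 96500 = 0.02966 mol.
Sn²⁺ + 2 e⁻ → Sn, so n(Sn) = n(e⁻)/2 = 0.01483 mol.
m = n·M = 0.01483 × 118.71 = 1.76 g.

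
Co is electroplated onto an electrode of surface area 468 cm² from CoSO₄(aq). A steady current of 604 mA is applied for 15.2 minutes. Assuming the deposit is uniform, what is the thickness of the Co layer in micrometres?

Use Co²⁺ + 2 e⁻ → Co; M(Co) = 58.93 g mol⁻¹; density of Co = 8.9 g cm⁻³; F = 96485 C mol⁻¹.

Q = I·t = 0.6040 × 912.00 = 550.8 C; n(e⁻) = 0.005709 mol.
n(Co) = n(e⁻)/2 = 0.002855 mol, so m = 0.002855 × 58.93 = 0.1682 g.
Volume = m/ρ = 0.1682 / 8.9 = 0.01890 cm³.
Thickness = V/A = 0.01890 / 468 = 4.04 × 10⁻⁵ cm = 0.404 μm.

0.404 μm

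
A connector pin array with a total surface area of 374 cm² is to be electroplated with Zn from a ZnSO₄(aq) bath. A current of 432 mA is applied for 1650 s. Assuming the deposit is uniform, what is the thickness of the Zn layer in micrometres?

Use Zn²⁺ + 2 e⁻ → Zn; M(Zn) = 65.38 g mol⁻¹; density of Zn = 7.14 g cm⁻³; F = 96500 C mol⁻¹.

0.904 μm

Q = I·t = 0.4320 × 1650.0 = 712.8 C; n(e⁻) = 0.007387 mol.
n(Zn) = n(e⁻)/2 = 0.003693 mol, so m = 0.003693 × 65.38 = 0.2415 g.
Volume = m/ρ = 0.2415 / 7.14 = 0.03382 cm³.
Thickness = V/A = 0.03382 / 374 = 9.04 × 10⁻⁵ cm = 0.904 μm.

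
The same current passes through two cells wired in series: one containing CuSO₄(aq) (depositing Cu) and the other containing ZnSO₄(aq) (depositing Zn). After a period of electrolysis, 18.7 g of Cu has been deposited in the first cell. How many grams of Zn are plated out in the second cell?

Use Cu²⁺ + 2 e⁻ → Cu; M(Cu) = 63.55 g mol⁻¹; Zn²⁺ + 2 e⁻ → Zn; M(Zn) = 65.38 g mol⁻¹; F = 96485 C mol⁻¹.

n(Cu) = 18.7 / 63.55 = 0.2943 mol.
Since Cu²⁺ + 2 e⁻ → Cu, n(e⁻) passed = 2 × 0.2943 = 0.5885 mol.
Cells in series carry the same charge, so the same 0.5885 mol of electrons passes through cell 2.
Zn²⁺ + 2 e⁻ → Zn, so n(Zn) = 0.5885 / 2 = 0.2943 mol.
m(Zn) = 0.2943 × 65.38 = 19.2 g.

19.2 g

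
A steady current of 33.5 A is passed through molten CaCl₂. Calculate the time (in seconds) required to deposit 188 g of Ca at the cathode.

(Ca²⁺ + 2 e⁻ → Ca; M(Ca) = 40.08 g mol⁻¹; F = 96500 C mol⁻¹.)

27000 s

n(Ca) = m/M = 188 / 40.08 = 4.691 mol.
Each Ca atom requires 2 electrons, so n(e⁻) = 2 × 4.691 = 9.381 mol.
Q = n(e⁻)·F = 9.381 × 96500 = 905300 C.
t = Q/I = 905300 / 33.50 A = 27020 s.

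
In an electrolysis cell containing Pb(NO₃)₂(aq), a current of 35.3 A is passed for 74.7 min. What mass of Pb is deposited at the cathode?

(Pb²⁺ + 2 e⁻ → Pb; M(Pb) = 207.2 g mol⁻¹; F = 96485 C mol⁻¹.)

Q = I·t = 35.30 A × 4482.0 s = 158200 C.
n(e⁻) = Q/F = 158200 / 96485 = 1.640 mol.
Pb²⁺ + 2 e⁻ → Pb, so n(Pb) = n(e⁻)/2 = 0.8199 mol.
m = n·M = 0.8199 × 207.2 = 170 g.

170 g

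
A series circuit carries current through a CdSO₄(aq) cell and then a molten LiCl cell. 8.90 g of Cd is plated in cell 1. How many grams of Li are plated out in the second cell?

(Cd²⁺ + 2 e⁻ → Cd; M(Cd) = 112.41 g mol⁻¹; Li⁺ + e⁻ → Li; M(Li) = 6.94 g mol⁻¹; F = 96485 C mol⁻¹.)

1.10 g

n(Cd) = 8.90 / 112.41 = 0.07917 mol.
Since Cd²⁺ + 2 e⁻ → Cd, n(e⁻) passed = 2 × 0.07917 = 0.1583 mol.
Cells in series carry the same charge, so the same 0.1583 mol of electrons passes through cell 2.
Li⁺ + e⁻ → Li, so n(Li) = 0.1583 / 1 = 0.1583 mol.
m(Li) = 0.1583 × 6.94 = 1.10 g.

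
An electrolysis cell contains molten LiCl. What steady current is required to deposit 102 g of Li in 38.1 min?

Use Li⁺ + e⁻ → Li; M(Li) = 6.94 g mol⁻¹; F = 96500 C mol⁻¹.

n(Li) = 102 / 6.94 = 14.70 mol.
n(e⁻) = 1 × 14.70 = 14.70 mol.
Q = n(e⁻)·F = 14.70 × 96500 = 1418000 C.
I = Q/t = 1418000 / 2286.0 s = 620 A.

620 A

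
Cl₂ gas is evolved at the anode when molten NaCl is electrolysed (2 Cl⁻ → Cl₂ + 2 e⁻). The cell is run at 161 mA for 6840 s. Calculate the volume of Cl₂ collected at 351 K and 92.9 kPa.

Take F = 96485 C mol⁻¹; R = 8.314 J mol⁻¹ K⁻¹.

Q = I·t = 0.1610 A × 6840.0 s = 1101 C.
n(e⁻) = Q/F = 1101 / 96485 = 0.01141 mol.
2 electrons are transferred per Cl₂ molecule, so n(Cl₂) = 0.01141 / 2 = 0.005707 mol.
V = nRT/P = (0.005707 × 8.314 × 351) / (92.9 × 10³ Pa) = 1.79 × 10⁻⁴ m³ = 0.179 L.

0.179 L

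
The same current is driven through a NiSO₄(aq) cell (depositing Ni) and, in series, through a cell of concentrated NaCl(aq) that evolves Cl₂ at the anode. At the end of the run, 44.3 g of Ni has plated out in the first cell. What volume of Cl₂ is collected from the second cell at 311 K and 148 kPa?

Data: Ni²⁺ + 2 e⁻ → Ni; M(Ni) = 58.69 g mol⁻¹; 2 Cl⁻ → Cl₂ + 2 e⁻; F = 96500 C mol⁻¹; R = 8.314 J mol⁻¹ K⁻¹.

13.2 L

n(Ni) = 44.3 / 58.69 = 0.7548 mol, so n(e⁻) = 2 × 0.7548 = 1.510 mol.
The cells are in series, so the same 1.510 mol of electrons passes through the second cell.
2 Cl⁻ → Cl₂ + 2 e⁻ — 2 mol e⁻ per mol Cl₂, so n(Cl₂) = 1.510/2 = 0.7548 mol.
V = nRT/P = (0.7548 × 8.314 × 311) / (148 × 10³) = 0.0132 m³ = 13.2 L.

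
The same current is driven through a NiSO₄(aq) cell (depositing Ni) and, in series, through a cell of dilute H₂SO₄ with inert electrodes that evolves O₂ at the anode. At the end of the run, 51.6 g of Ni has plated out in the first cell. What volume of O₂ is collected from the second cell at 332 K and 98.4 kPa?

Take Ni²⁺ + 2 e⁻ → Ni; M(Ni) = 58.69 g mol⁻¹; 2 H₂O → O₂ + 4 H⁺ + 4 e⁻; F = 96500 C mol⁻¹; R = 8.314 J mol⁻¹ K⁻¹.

n(Ni) = 51.6 / 58.69 = 0.8792 mol, so n(e⁻) = 2 × 0.8792 = 1.758 mol.
The cells are in series, so the same 1.758 mol of electrons passes through the second cell.
2 H₂O → O₂ + 4 H⁺ + 4 e⁻ — 4 mol e⁻ per mol O₂, so n(O₂) = 1.758/4 = 0.4396 mol.
V = nRT/P = (0.4396 × 8.314 × 332) / (98.4 × 10³) = 0.0123 m³ = 12.3 L.

12.3 L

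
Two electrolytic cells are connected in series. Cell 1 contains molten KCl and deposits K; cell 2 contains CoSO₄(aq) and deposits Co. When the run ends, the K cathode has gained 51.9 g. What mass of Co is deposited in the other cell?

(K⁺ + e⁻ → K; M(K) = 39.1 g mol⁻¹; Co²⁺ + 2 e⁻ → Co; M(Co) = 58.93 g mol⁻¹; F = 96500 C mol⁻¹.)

39.1 g

n(K) = 51.9 / 39.1 = 1.327 mol.
Since K⁺ + e⁻ → K, n(e⁻) passed = 1 × 1.327 = 1.327 mol.
Cells in series carry the same charge, so the same 1.327 mol of electrons passes through cell 2.
Co²⁺ + 2 e⁻ → Co, so n(Co) = 1.327 / 2 = 0.6637 mol.
m(Co) = 0.6637 × 58.93 = 39.1 g.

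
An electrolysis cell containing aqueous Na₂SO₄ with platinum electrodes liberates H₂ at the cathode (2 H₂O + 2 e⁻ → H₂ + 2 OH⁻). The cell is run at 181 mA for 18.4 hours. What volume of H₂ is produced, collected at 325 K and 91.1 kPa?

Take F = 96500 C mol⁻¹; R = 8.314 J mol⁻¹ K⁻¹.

Q = I·t = 0.1810 A × 66240 s = 11990 C.
n(e⁻) = Q/F = 11990 / 96500 = 0.1242 mol.
2 electrons are transferred per H₂ molecule, so n(H₂) = 0.1242 / 2 = 0.06212 mol.
V = nRT/P = (0.06212 × 8.314 × 325) / (91.1 × 10³ Pa) = 0.00184 m³ = 1.84 L.

1.84 L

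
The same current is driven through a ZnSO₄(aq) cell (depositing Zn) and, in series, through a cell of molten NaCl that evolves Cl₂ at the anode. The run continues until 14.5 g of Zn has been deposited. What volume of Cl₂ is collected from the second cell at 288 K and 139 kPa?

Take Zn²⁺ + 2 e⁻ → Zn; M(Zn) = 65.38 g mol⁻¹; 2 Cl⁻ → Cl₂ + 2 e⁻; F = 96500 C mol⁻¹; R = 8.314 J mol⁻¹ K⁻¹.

n(Zn) = 14.5 / 65.38 = 0.2218 mol, so n(e⁻) = 2 × 0.2218 = 0.4436 mol.
The cells are in series, so the same 0.4436 mol of electrons passes through the second cell.
2 Cl⁻ → Cl₂ + 2 e⁻ — 2 mol e⁻ per mol Cl₂, so n(Cl₂) = 0.4436/2 = 0.2218 mol.
V = nRT/P = (0.2218 × 8.314 × 288) / (139 × 10³) = 0.00382 m³ = 3.82 L.

3.82 L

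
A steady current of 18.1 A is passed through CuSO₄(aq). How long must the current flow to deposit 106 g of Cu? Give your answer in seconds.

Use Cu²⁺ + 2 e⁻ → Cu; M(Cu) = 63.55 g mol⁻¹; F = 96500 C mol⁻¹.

n(Cu) = m/M = 106 / 63.55 = 1.668 mol.
Each Cu atom requires 2 electrons, so n(e⁻) = 2 × 1.668 = 3.336 mol.
Q = n(e⁻)·F = 3.336 × 96500 = 321900 C.
t = Q/I = 321900 / 18.10 A = 17790 s.

17800 s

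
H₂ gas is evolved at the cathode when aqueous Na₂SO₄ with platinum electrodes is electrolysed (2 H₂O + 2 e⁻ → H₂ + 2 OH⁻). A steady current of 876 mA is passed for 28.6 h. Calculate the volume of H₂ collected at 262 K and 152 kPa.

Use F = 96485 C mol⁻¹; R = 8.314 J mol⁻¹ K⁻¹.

Q = I·t = 0.8760 A × 102960 s = 90190 C.
n(e⁻) = Q/F = 90190 / 96485 = 0.9348 mol.
2 electrons are transferred per H₂ molecule, so n(H₂) = 0.9348 / 2 = 0.4674 mol.
V = nRT/P = (0.4674 × 8.314 × 262) / (152 × 10³ Pa) = 0.00670 m³ = 6.70 L.

6.70 L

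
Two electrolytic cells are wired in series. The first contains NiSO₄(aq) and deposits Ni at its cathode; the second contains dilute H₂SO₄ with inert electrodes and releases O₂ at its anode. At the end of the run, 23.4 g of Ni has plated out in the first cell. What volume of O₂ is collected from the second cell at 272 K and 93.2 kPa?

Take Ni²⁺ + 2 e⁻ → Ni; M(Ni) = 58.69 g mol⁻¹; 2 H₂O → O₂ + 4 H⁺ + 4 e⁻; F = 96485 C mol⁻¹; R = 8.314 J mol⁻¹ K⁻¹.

4.84 L

n(Ni) = 23.4 / 58.69 = 0.3987 mol, so n(e⁻) = 2 × 0.3987 = 0.7974 mol.
The cells are in series, so the same 0.7974 mol of electrons passes through the second cell.
2 H₂O → O₂ + 4 H⁺ + 4 e⁻ — 4 mol e⁻ per mol O₂, so n(O₂) = 0.7974/4 = 0.1994 mol.
V = nRT/P = (0.1994 × 8.314 × 272) / (93.2 × 10³) = 0.00484 m³ = 4.84 L.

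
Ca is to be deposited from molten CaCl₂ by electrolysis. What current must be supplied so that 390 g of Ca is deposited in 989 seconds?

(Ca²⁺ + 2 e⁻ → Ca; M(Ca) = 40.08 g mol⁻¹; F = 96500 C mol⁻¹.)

1900 A

n(Ca) = 390 / 40.08 = 9.731 mol.
n(e⁻) = 2 × 9.731 = 19.46 mol.
Q = n(e⁻)·F = 19.46 × 96500 = 1878000 C.
I = Q/t = 1878000 / 989.00 s = 1900 A.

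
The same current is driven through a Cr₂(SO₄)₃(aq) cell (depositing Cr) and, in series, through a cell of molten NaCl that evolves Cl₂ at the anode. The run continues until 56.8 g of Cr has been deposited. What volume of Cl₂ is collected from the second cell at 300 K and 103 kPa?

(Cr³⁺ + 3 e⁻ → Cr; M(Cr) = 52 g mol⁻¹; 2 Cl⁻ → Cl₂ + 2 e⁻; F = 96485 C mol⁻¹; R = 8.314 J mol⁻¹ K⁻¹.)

n(Cr) = 56.8 / 52 = 1.092 mol, so n(e⁻) = 3 × 1.092 = 3.277 mol.
The cells are in series, so the same 3.277 mol of electrons passes through the second cell.
2 Cl⁻ → Cl₂ + 2 e⁻ — 2 mol e⁻ per mol Cl₂, so n(Cl₂) = 3.277/2 = 1.638 mol.
V = nRT/P = (1.638 × 8.314 × 300) / (103 × 10³) = 0.0397 m³ = 39.7 L.

39.7 L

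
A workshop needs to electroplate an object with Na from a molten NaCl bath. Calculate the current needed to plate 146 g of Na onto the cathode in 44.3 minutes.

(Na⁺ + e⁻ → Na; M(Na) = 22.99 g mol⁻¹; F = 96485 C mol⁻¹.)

231 A

n(Na) = 146 / 22.99 = 6.351 mol.
n(e⁻) = 1 × 6.351 = 6.351 mol.
Q = n(e⁻)·F = 6.351 × 96485 = 612700 C.
I = Q/t = 612700 / 2658.0 s = 231 A.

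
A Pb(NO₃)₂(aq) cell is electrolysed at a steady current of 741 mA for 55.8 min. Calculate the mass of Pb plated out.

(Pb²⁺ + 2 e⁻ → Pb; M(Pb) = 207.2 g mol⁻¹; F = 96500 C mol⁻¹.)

Q = I·t = 0.7410 A × 3348.0 s = 2481 C.
n(e⁻) = Q/F = 2481 / 96500 = 0.02571 mol.
Pb²⁺ + 2 e⁻ → Pb, so n(Pb) = n(e⁻)/2 = 0.01285 mol.
m = n·M = 0.01285 × 207.2 = 2.66 g.

2.66 g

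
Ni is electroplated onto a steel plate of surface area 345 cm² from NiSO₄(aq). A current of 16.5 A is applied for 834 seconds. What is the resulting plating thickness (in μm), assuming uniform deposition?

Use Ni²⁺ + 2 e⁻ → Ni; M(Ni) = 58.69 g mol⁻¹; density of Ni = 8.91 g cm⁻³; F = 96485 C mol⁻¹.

13.6 μm

Q = I·t = 16.50 × 834.00 = 13760 C; n(e⁻) = 0.1426 mol.
n(Ni) = n(e⁻)/2 = 0.07131 mol, so m = 0.07131 × 58.69 = 4.185 g.
Volume = m/ρ = 4.185 / 8.91 = 0.4697 cm³.
Thickness = V/A = 0.4697 / 345 = 0.00136 cm = 13.6 μm.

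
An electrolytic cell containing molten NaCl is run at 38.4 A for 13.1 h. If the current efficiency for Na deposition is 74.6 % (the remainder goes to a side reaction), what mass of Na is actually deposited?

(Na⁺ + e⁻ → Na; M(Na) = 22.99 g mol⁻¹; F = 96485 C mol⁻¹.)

Q = I·t = 38.40 × 47160 = 1811000 C.
n(e⁻) = 1811000/96485 = 18.77 mol; theoretically n(Na) = 18.77/1 = 18.77 mol, m_theo = 431.5 g.
At 74.6 % efficiency, m_actual = 0.746 × 431.5 = 322 g.

322 g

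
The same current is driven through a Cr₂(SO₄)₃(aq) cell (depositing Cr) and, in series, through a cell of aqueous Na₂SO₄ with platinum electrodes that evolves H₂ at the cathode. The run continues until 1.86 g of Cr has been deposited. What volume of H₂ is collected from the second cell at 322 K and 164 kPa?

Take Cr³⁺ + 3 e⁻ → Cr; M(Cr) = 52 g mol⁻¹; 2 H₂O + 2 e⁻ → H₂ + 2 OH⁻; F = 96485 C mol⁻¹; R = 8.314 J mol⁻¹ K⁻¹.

0.876 L

n(Cr) = 1.86 / 52 = 0.03577 mol, so n(e⁻) = 3 × 0.03577 = 0.1073 mol.
The cells are in series, so the same 0.1073 mol of electrons passes through the second cell.
2 H₂O + 2 e⁻ → H₂ + 2 OH⁻ — 2 mol e⁻ per mol H₂, so n(H₂) = 0.1073/2 = 0.05365 mol.
V = nRT/P = (0.05365 × 8.314 × 322) / (164 × 10³) = 8.76 × 10⁻⁴ m³ = 0.876 L.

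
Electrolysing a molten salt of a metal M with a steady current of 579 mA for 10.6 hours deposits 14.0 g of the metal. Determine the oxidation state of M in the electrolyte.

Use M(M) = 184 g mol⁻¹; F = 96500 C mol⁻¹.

+3

Q = I·t = 0.5790 A × 38160 s = 22090 C, so n(e⁻) = 22090/96500 = 0.2290 mol.
n(M) deposited = 14.0 / 184 = 0.07609 mol.
Electrons per atom = n(e⁻)/n(M) = 0.2290 / 0.07609 = 3.01 ≈ 3, so the ion is M³⁺.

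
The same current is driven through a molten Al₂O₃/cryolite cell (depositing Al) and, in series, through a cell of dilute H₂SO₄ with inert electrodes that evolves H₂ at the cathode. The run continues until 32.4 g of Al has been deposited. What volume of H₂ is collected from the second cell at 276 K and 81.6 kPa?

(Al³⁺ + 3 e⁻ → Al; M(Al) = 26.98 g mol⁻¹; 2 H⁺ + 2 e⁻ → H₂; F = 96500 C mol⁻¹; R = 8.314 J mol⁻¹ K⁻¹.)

50.7 L

n(Al) = 32.4 / 26.98 = 1.201 mol, so n(e⁻) = 3 × 1.201 = 3.603 mol.
The cells are in series, so the same 3.603 mol of electrons passes through the second cell.
2 H⁺ + 2 e⁻ → H₂ — 2 mol e⁻ per mol H₂, so n(H₂) = 3.603/2 = 1.801 mol.
V = nRT/P = (1.801 × 8.314 × 276) / (81.6 × 10³) = 0.0507 m³ = 50.7 L.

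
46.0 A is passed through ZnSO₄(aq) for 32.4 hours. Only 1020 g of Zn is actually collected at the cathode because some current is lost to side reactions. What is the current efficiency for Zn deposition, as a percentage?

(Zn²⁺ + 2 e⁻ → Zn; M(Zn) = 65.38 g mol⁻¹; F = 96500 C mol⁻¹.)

56.1 %

Q = I·t = 46.00 × 116640 = 5365000 C; n(e⁻) = 5365000/96500 = 55.60 mol.
Theoretical n(Zn) = n(e⁻)/2 = 27.80 mol, i.e. m_theo = 27.80 × 65.38 = 1818 g.
Efficiency = m_actual / m_theo = 1020 / 1818 = 56.1 %.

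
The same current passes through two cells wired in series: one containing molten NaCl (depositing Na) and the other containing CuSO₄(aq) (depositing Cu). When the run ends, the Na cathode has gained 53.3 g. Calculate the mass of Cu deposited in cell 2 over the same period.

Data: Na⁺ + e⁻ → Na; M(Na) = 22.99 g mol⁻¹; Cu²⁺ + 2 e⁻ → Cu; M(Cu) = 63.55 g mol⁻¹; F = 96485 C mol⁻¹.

n(Na) = 53.3 / 22.99 = 2.318 mol.
Since Na⁺ + e⁻ → Na, n(e⁻) passed = 1 × 2.318 = 2.318 mol.
Cells in series carry the same charge, so the same 2.318 mol of electrons passes through cell 2.
Cu²⁺ + 2 e⁻ → Cu, so n(Cu) = 2.318 / 2 = 1.159 mol.
m(Cu) = 1.159 × 63.55 = 73.7 g.

73.7 g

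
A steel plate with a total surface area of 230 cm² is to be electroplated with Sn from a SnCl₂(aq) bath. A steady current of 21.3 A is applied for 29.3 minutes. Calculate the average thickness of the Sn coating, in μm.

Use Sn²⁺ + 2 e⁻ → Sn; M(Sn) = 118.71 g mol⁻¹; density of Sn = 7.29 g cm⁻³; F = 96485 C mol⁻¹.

Q = I·t = 21.30 × 1758.0 = 37450 C; n(e⁻) = 0.3881 mol.
n(Sn) = n(e⁻)/2 = 0.1940 mol, so m = 0.1940 × 118.71 = 23.04 g.
Volume = m/ρ = 23.04 / 7.29 = 3.160 cm³.
Thickness = V/A = 3.160 / 230 = 0.0137 cm = 137 μm.

137 μm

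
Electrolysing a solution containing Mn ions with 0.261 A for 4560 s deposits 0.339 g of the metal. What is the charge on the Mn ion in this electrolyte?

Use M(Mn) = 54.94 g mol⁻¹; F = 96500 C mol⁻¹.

+2

Q = I·t = 0.2610 A × 4560.0 s = 1190 C, so n(e⁻) = 1190/96500 = 0.01233 mol.
n(Mn) deposited = 0.339 / 54.94 = 0.006170 mol.
Electrons per atom = n(e⁻)/n(Mn) = 0.01233 / 0.006170 = 2.00 ≈ 2, so the ion is Mn²⁺.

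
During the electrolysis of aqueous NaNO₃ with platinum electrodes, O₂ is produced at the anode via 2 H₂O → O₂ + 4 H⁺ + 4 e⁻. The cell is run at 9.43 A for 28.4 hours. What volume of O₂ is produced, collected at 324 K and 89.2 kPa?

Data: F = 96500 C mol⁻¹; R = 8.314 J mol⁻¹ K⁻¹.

Q = I·t = 9.430 A × 102240 s = 964100 C.
n(e⁻) = Q/F = 964100 / 96500 = 9.991 mol.
4 electrons are transferred per O₂ molecule, so n(O₂) = 9.991 / 4 = 2.498 mol.
V = nRT/P = (2.498 × 8.314 × 324) / (89.2 × 10³ Pa) = 0.0754 m³ = 75.4 L.

75.4 L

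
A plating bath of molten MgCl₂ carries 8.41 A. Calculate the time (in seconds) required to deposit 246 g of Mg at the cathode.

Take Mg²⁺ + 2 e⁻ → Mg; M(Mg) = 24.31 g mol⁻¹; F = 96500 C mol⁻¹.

2.32 × 10⁵ s

n(Mg) = m/M = 246 / 24.31 = 10.12 mol.
Each Mg atom requires 2 electrons, so n(e⁻) = 2 × 10.12 = 20.24 mol.
Q = n(e⁻)·F = 20.24 × 96500 = 1953000 C.
t = Q/I = 1953000 / 8.410 A = 232200 s.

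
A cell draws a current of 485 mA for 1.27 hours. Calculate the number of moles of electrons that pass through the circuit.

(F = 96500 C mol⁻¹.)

0.0230 mol

Q = I·t = 0.4850 A × 4572.0 s = 2217 C.
n(e⁻) = Q/F = 2217 / 96500 = 0.0230 mol.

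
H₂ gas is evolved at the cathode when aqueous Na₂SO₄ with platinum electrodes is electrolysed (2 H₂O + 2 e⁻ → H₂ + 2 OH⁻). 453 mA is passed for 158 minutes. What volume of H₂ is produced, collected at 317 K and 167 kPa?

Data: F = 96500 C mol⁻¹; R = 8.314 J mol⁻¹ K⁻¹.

0.351 L

Q = I·t = 0.4530 A × 9480.0 s = 4294 C.
n(e⁻) = Q/F = 4294 / 96500 = 0.04450 mol.
2 electrons are transferred per H₂ molecule, so n(H₂) = 0.04450 / 2 = 0.02225 mol.
V = nRT/P = (0.02225 × 8.314 × 317) / (167 × 10³ Pa) = 3.51 × 10⁻⁴ m³ = 0.351 L.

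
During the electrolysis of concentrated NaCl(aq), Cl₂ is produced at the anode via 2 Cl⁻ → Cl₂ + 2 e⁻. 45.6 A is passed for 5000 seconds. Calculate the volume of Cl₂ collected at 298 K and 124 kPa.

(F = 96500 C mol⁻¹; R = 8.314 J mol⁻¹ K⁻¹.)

23.6 L

Q = I·t = 45.60 A × 5000.0 s = 228000 C.
n(e⁻) = Q/F = 228000 / 96500 = 2.363 mol.
2 electrons are transferred per Cl₂ molecule, so n(Cl₂) = 2.363 / 2 = 1.181 mol.
V = nRT/P = (1.181 × 8.314 × 298) / (124 × 10³ Pa) = 0.0236 m³ = 23.6 L.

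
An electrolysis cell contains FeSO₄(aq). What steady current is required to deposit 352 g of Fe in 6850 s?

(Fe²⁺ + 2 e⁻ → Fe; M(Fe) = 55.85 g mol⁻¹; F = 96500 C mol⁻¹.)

178 A

n(Fe) = 352 / 55.85 = 6.303 mol.
n(e⁻) = 2 × 6.303 = 12.61 mol.
Q = n(e⁻)·F = 12.61 × 96500 = 1216000 C.
I = Q/t = 1216000 / 6850.0 s = 178 A.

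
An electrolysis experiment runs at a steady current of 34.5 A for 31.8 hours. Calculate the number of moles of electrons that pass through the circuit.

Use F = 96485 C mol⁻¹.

40.9 mol

Q = I·t = 34.50 A × 114480 s = 3950000 C.
n(e⁻) = Q/F = 3950000 / 96485 = 40.9 mol.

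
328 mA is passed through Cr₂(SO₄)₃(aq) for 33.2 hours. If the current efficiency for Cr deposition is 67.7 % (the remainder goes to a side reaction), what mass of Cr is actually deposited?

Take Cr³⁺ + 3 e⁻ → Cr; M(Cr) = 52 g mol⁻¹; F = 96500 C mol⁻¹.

4.77 g

Q = I·t = 0.3280 × 119520 = 39200 C.
n(e⁻) = 39200/96500 = 0.4062 mol; theoretically n(Cr) = 0.4062/3 = 0.1354 mol, m_theo = 7.042 g.
At 67.7 % efficiency, m_actual = 0.677 × 7.042 = 4.77 g.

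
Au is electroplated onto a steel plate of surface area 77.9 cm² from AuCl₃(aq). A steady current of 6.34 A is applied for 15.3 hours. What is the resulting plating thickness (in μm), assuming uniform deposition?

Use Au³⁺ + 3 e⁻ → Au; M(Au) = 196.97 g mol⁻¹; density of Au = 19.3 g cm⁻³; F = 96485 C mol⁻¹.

1580 μm

Q = I·t = 6.340 × 55080 = 349200 C; n(e⁻) = 3.619 mol.
n(Au) = n(e⁻)/3 = 1.206 mol, so m = 1.206 × 196.97 = 237.6 g.
Volume = m/ρ = 237.6 / 19.3 = 12.31 cm³.
Thickness = V/A = 12.31 / 77.9 = 0.158 cm = 1580 μm.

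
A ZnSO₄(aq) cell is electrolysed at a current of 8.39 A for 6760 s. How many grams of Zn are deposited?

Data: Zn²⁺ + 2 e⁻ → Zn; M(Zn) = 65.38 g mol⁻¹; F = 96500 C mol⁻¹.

Q = I·t = 8.390 A × 6760.0 s = 56720 C.
n(e⁻) = Q/F = 56720 / 96500 = 0.5877 mol.
Zn²⁺ + 2 e⁻ → Zn, so n(Zn) = n(e⁻)/2 = 0.2939 mol.
m = n·M = 0.2939 × 65.38 = 19.2 g.

19.2 g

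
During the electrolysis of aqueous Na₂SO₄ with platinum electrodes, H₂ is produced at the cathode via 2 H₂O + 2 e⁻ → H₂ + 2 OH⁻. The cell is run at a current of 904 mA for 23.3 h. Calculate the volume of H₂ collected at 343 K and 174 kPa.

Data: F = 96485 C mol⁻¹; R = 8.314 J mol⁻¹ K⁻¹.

6.44 L

Q = I·t = 0.9040 A × 83880 s = 75830 C.
n(e⁻) = Q/F = 75830 / 96485 = 0.7859 mol.
2 electrons are transferred per H₂ molecule, so n(H₂) = 0.7859 / 2 = 0.3929 mol.
V = nRT/P = (0.3929 × 8.314 × 343) / (174 × 10³ Pa) = 0.00644 m³ = 6.44 L.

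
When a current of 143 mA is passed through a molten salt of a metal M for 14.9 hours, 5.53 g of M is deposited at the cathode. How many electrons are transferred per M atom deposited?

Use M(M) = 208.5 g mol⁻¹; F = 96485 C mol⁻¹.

Q = I·t = 0.1430 A × 53640 s = 7671 C, so n(e⁻) = 7671/96485 = 0.07950 mol.
n(M) deposited = 5.53 / 208.5 = 0.02652 mol.
Electrons per atom = n(e⁻)/n(M) = 0.07950 / 0.02652 = 3.00 ≈ 3, so the ion is M³⁺.

3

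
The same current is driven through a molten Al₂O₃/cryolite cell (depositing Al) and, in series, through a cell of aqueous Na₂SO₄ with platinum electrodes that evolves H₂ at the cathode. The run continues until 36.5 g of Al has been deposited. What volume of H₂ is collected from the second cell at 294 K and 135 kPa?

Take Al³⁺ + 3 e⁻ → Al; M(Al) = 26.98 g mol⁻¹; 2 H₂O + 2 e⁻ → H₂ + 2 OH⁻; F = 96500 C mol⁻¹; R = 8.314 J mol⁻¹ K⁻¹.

n(Al) = 36.5 / 26.98 = 1.353 mol, so n(e⁻) = 3 × 1.353 = 4.059 mol.
The cells are in series, so the same 4.059 mol of electrons passes through the second cell.
2 H₂O + 2 e⁻ → H₂ + 2 OH⁻ — 2 mol e⁻ per mol H₂, so n(H₂) = 4.059/2 = 2.029 mol.
V = nRT/P = (2.029 × 8.314 × 294) / (135 × 10³) = 0.0367 m³ = 36.7 L.

36.7 L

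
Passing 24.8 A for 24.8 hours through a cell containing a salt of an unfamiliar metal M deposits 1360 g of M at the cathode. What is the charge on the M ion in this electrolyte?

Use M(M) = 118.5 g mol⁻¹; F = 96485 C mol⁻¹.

Q = I·t = 24.80 A × 89280 s = 2214000 C, so n(e⁻) = 2214000/96485 = 22.95 mol.
n(M) deposited = 1360 / 118.5 = 11.48 mol.
Electrons per atom = n(e⁻)/n(M) = 22.95 / 11.48 = 2.00 ≈ 2, so the ion is M²⁺.

+2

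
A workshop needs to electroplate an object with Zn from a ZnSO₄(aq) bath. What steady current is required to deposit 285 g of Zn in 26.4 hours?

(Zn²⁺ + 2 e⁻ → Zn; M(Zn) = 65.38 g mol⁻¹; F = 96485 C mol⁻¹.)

n(Zn) = 285 / 65.38 = 4.359 mol.
n(e⁻) = 2 × 4.359 = 8.718 mol.
Q = n(e⁻)·F = 8.718 × 96485 = 841200 C.
I = Q/t = 841200 / 95040 s = 8.85 A.

8.85 A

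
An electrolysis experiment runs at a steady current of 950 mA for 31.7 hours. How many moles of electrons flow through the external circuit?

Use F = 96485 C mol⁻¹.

1.12 mol

Q = I·t = 0.9500 A × 114120 s = 108400 C.
n(e⁻) = Q/F = 108400 / 96485 = 1.12 mol.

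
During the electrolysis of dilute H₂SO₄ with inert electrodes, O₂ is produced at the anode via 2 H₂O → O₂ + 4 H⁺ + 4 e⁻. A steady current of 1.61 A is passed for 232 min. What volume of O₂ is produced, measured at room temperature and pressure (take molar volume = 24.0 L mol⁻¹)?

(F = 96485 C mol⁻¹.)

Q = I·t = 1.610 A × 13920 s = 22410 C.
n(e⁻) = Q/F = 22410 / 96485 = 0.2323 mol.
4 electrons are transferred per O₂ molecule, so n(O₂) = 0.2323 / 4 = 0.05807 mol.
V = n × V_m = 0.05807 × 24.0 = 1.39 L.

1.39 L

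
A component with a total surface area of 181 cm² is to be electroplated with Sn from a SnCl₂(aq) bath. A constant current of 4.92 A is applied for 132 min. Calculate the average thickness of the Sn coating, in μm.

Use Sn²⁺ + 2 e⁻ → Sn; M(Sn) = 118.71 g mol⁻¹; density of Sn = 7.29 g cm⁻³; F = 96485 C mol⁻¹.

182 μm

Q = I·t = 4.920 × 7920.0 = 38970 C; n(e⁻) = 0.4039 mol.
n(Sn) = n(e⁻)/2 = 0.2019 mol, so m = 0.2019 × 118.71 = 23.97 g.
Volume = m/ρ = 23.97 / 7.29 = 3.288 cm³.
Thickness = V/A = 3.288 / 181 = 0.0182 cm = 182 μm.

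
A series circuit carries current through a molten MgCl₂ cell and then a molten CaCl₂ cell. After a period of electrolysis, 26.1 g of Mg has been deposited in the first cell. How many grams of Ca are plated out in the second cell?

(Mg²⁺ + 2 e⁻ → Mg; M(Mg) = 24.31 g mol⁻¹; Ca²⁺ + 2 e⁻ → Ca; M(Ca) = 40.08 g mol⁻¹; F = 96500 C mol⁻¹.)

n(Mg) = 26.1 / 24.31 = 1.074 mol.
Since Mg²⁺ + 2 e⁻ → Mg, n(e⁻) passed = 2 × 1.074 = 2.147 mol.
Cells in series carry the same charge, so the same 2.147 mol of electrons passes through cell 2.
Ca²⁺ + 2 e⁻ → Ca, so n(Ca) = 2.147 / 2 = 1.074 mol.
m(Ca) = 1.074 × 40.08 = 43.0 g.

43.0 g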